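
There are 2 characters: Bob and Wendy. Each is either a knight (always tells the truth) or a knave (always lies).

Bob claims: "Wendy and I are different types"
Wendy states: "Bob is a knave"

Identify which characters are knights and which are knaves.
Bob is a knight.
Wendy is a knave.

Verification:
- Bob (knight) says "Wendy and I are different types" - this is TRUE because Bob is a knight and Wendy is a knave.
- Wendy (knave) says "Bob is a knave" - this is FALSE (a lie) because Bob is a knight.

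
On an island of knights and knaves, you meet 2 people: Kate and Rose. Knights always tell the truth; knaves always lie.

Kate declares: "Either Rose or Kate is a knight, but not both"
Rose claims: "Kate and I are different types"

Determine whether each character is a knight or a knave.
Kate is a knave.
Rose is a knave.

Verification:
- Kate (knave) says "Either Rose or Kate is a knight, but not both" - this is FALSE (a lie) because Rose is a knave and Kate is a knave.
- Rose (knave) says "Kate and I are different types" - this is FALSE (a lie) because Rose is a knave and Kate is a knave.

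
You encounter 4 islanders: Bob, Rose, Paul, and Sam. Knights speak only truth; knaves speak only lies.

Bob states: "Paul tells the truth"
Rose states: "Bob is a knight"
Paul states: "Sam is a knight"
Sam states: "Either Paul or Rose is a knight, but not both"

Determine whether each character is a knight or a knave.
Bob is a knave.
Rose is a knave.
Paul is a knave.
Sam is a knave.

Verification:
- Bob (knave) says "Paul tells the truth" - this is FALSE (a lie) because Paul is a knave.
- Rose (knave) says "Bob is a knight" - this is FALSE (a lie) because Bob is a knave.
- Paul (knave) says "Sam is a knight" - this is FALSE (a lie) because Sam is a knave.
- Sam (knave) says "Either Paul or Rose is a knight, but not both" - this is FALSE (a lie) because Paul is a knave and Rose is a knave.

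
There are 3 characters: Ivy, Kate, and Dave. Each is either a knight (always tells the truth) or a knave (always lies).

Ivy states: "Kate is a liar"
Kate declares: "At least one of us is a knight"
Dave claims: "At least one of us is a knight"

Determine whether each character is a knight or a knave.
Ivy is a knave.
Kate is a knight.
Dave is a knight.

Verification:
- Ivy (knave) says "Kate is a liar" - this is FALSE (a lie) because Kate is a knight.
- Kate (knight) says "At least one of us is a knight" - this is TRUE because Kate and Dave are knights.
- Dave (knight) says "At least one of us is a knight" - this is TRUE because Kate and Dave are knights.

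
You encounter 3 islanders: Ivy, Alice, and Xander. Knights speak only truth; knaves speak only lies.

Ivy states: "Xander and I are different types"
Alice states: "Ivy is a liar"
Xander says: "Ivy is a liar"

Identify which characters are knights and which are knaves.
Ivy is a knight.
Alice is a knave.
Xander is a knave.

Verification:
- Ivy (knight) says "Xander and I are different types" - this is TRUE because Ivy is a knight and Xander is a knave.
- Alice (knave) says "Ivy is a liar" - this is FALSE (a lie) because Ivy is a knight.
- Xander (knave) says "Ivy is a liar" - this is FALSE (a lie) because Ivy is a knight.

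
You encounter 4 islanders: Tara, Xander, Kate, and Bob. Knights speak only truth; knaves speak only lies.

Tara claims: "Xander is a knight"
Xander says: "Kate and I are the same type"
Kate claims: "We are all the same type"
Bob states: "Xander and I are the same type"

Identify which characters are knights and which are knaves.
Tara is a knight.
Xander is a knight.
Kate is a knight.
Bob is a knight.

Verification:
- Tara (knight) says "Xander is a knight" - this is TRUE because Xander is a knight.
- Xander (knight) says "Kate and I are the same type" - this is TRUE because Xander is a knight and Kate is a knight.
- Kate (knight) says "We are all the same type" - this is TRUE because Tara, Xander, Kate, and Bob are knights.
- Bob (knight) says "Xander and I are the same type" - this is TRUE because Bob is a knight and Xander is a knight.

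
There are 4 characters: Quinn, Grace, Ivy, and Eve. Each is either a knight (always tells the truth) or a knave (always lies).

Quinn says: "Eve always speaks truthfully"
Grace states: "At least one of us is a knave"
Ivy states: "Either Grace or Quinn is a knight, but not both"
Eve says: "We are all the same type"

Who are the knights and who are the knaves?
Quinn is a knave.
Grace is a knight.
Ivy is a knight.
Eve is a knave.

Verification:
- Quinn (knave) says "Eve always speaks truthfully" - this is FALSE (a lie) because Eve is a knave.
- Grace (knight) says "At least one of us is a knave" - this is TRUE because Quinn and Eve are knaves.
- Ivy (knight) says "Either Grace or Quinn is a knight, but not both" - this is TRUE because Grace is a knight and Quinn is a knave.
- Eve (knave) says "We are all the same type" - this is FALSE (a lie) because Grace and Ivy are knights and Quinn and Eve are knaves.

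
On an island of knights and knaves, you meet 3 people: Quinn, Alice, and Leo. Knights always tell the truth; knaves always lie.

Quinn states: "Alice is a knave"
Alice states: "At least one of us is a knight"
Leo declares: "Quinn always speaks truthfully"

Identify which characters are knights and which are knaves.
Quinn is a knave.
Alice is a knight.
Leo is a knave.

Verification:
- Quinn (knave) says "Alice is a knave" - this is FALSE (a lie) because Alice is a knight.
- Alice (knight) says "At least one of us is a knight" - this is TRUE because Alice is a knight.
- Leo (knave) says "Quinn always speaks truthfully" - this is FALSE (a lie) because Quinn is a knave.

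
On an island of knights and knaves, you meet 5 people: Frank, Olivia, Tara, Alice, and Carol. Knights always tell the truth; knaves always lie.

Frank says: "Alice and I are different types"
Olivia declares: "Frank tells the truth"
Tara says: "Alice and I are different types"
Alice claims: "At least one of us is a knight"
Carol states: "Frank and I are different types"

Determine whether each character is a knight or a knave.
Frank is a knave.
Olivia is a knave.
Tara is a knave.
Alice is a knave.
Carol is a knave.

Verification:
- Frank (knave) says "Alice and I are different types" - this is FALSE (a lie) because Frank is a knave and Alice is a knave.
- Olivia (knave) says "Frank tells the truth" - this is FALSE (a lie) because Frank is a knave.
- Tara (knave) says "Alice and I are different types" - this is FALSE (a lie) because Tara is a knave and Alice is a knave.
- Alice (knave) says "At least one of us is a knight" - this is FALSE (a lie) because no one is a knight.
- Carol (knave) says "Frank and I are different types" - this is FALSE (a lie) because Carol is a knave and Frank is a knave.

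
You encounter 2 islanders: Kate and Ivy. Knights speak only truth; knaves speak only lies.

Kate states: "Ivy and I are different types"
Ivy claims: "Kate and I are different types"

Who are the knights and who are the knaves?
Kate is a knave.
Ivy is a knave.

Verification:
- Kate (knave) says "Ivy and I are different types" - this is FALSE (a lie) because Kate is a knave and Ivy is a knave.
- Ivy (knave) says "Kate and I are different types" - this is FALSE (a lie) because Ivy is a knave and Kate is a knave.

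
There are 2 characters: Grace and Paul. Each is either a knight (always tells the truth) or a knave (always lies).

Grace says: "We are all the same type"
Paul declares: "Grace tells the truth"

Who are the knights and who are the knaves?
Grace is a knight.
Paul is a knight.

Verification:
- Grace (knight) says "We are all the same type" - this is TRUE because Grace and Paul are knights.
- Paul (knight) says "Grace tells the truth" - this is TRUE because Grace is a knight.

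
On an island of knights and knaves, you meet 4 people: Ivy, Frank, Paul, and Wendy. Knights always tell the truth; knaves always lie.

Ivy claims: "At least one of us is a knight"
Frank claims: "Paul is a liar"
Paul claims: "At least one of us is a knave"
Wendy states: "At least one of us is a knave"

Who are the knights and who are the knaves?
Ivy is a knight.
Frank is a knave.
Paul is a knight.
Wendy is a knight.

Verification:
- Ivy (knight) says "At least one of us is a knight" - this is TRUE because Ivy, Paul, and Wendy are knights.
- Frank (knave) says "Paul is a liar" - this is FALSE (a lie) because Paul is a knight.
- Paul (knight) says "At least one of us is a knave" - this is TRUE because Frank is a knave.
- Wendy (knight) says "At least one of us is a knave" - this is TRUE because Frank is a knave.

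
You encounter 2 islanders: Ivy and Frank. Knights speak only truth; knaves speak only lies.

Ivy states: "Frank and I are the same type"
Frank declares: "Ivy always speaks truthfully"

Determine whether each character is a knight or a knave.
Ivy is a knight.
Frank is a knight.

Verification:
- Ivy (knight) says "Frank and I are the same type" - this is TRUE because Ivy is a knight and Frank is a knight.
- Frank (knight) says "Ivy always speaks truthfully" - this is TRUE because Ivy is a knight.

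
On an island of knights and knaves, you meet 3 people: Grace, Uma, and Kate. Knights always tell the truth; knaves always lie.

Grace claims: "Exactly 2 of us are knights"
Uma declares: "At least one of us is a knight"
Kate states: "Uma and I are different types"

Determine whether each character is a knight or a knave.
Grace is a knave.
Uma is a knave.
Kate is a knave.

Verification:
- Grace (knave) says "Exactly 2 of us are knights" - this is FALSE (a lie) because there are 0 knights.
- Uma (knave) says "At least one of us is a knight" - this is FALSE (a lie) because no one is a knight.
- Kate (knave) says "Uma and I are different types" - this is FALSE (a lie) because Kate is a knave and Uma is a knave.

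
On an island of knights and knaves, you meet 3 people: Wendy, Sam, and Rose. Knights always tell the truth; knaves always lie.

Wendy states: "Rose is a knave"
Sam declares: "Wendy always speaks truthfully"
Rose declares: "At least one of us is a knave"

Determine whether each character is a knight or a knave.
Wendy is a knave.
Sam is a knave.
Rose is a knight.

Verification:
- Wendy (knave) says "Rose is a knave" - this is FALSE (a lie) because Rose is a knight.
- Sam (knave) says "Wendy always speaks truthfully" - this is FALSE (a lie) because Wendy is a knave.
- Rose (knight) says "At least one of us is a knave" - this is TRUE because Wendy and Sam are knaves.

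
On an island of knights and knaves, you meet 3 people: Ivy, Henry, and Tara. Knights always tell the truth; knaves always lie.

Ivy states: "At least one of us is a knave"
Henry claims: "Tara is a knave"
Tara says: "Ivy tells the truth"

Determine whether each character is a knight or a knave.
Ivy is a knight.
Henry is a knave.
Tara is a knight.

Verification:
- Ivy (knight) says "At least one of us is a knave" - this is TRUE because Henry is a knave.
- Henry (knave) says "Tara is a knave" - this is FALSE (a lie) because Tara is a knight.
- Tara (knight) says "Ivy tells the truth" - this is TRUE because Ivy is a knight.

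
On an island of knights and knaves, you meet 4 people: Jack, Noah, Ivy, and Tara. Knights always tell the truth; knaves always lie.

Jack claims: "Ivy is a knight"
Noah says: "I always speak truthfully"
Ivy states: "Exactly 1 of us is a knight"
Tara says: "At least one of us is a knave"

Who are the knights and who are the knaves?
Jack is a knave.
Noah is a knight.
Ivy is a knave.
Tara is a knight.

Verification:
- Jack (knave) says "Ivy is a knight" - this is FALSE (a lie) because Ivy is a knave.
- Noah (knight) says "I always speak truthfully" - this is TRUE because Noah is a knight.
- Ivy (knave) says "Exactly 1 of us is a knight" - this is FALSE (a lie) because there are 2 knights.
- Tara (knight) says "At least one of us is a knave" - this is TRUE because Jack and Ivy are knaves.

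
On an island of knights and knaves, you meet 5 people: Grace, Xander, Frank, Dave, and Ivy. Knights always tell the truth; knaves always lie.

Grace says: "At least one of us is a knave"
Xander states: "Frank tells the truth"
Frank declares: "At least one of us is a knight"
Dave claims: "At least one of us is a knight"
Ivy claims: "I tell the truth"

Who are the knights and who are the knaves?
Grace is a knight.
Xander is a knight.
Frank is a knight.
Dave is a knight.
Ivy is a knave.

Verification:
- Grace (knight) says "At least one of us is a knave" - this is TRUE because Ivy is a knave.
- Xander (knight) says "Frank tells the truth" - this is TRUE because Frank is a knight.
- Frank (knight) says "At least one of us is a knight" - this is TRUE because Grace, Xander, Frank, and Dave are knights.
- Dave (knight) says "At least one of us is a knight" - this is TRUE because Grace, Xander, Frank, and Dave are knights.
- Ivy (knave) says "I tell the truth" - this is FALSE (a lie) because Ivy is a knave.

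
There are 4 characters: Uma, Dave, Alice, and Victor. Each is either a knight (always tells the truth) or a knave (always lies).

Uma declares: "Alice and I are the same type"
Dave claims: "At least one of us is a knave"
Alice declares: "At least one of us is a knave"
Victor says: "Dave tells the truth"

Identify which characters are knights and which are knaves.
Uma is a knave.
Dave is a knight.
Alice is a knight.
Victor is a knight.

Verification:
- Uma (knave) says "Alice and I are the same type" - this is FALSE (a lie) because Uma is a knave and Alice is a knight.
- Dave (knight) says "At least one of us is a knave" - this is TRUE because Uma is a knave.
- Alice (knight) says "At least one of us is a knave" - this is TRUE because Uma is a knave.
- Victor (knight) says "Dave tells the truth" - this is TRUE because Dave is a knight.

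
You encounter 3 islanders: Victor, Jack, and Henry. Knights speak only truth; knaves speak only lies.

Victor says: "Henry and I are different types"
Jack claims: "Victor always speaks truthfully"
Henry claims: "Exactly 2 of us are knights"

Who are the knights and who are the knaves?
Victor is a knave.
Jack is a knave.
Henry is a knave.

Verification:
- Victor (knave) says "Henry and I are different types" - this is FALSE (a lie) because Victor is a knave and Henry is a knave.
- Jack (knave) says "Victor always speaks truthfully" - this is FALSE (a lie) because Victor is a knave.
- Henry (knave) says "Exactly 2 of us are knights" - this is FALSE (a lie) because there are 0 knights.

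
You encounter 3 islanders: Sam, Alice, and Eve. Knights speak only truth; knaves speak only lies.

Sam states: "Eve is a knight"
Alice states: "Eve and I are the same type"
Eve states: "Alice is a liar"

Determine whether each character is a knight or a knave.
Sam is a knight.
Alice is a knave.
Eve is a knight.

Verification:
- Sam (knight) says "Eve is a knight" - this is TRUE because Eve is a knight.
- Alice (knave) says "Eve and I are the same type" - this is FALSE (a lie) because Alice is a knave and Eve is a knight.
- Eve (knight) says "Alice is a liar" - this is TRUE because Alice is a knave.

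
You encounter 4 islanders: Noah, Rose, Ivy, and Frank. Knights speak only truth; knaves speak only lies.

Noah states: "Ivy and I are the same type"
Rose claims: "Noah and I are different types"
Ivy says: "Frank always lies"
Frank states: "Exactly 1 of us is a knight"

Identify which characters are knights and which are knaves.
Noah is a knave.
Rose is a knight.
Ivy is a knight.
Frank is a knave.

Verification:
- Noah (knave) says "Ivy and I are the same type" - this is FALSE (a lie) because Noah is a knave and Ivy is a knight.
- Rose (knight) says "Noah and I are different types" - this is TRUE because Rose is a knight and Noah is a knave.
- Ivy (knight) says "Frank always lies" - this is TRUE because Frank is a knave.
- Frank (knave) says "Exactly 1 of us is a knight" - this is FALSE (a lie) because there are 2 knights.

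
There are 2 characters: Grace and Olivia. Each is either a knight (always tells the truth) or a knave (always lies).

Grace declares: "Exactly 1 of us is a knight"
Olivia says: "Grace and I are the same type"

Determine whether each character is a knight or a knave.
Grace is a knight.
Olivia is a knave.

Verification:
- Grace (knight) says "Exactly 1 of us is a knight" - this is TRUE because there are 1 knights.
- Olivia (knave) says "Grace and I are the same type" - this is FALSE (a lie) because Olivia is a knave and Grace is a knight.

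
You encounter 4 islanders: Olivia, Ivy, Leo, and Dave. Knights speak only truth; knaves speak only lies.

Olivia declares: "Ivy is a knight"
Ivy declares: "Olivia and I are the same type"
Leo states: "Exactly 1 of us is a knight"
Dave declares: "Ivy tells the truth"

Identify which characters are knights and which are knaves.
Olivia is a knight.
Ivy is a knight.
Leo is a knave.
Dave is a knight.

Verification:
- Olivia (knight) says "Ivy is a knight" - this is TRUE because Ivy is a knight.
- Ivy (knight) says "Olivia and I are the same type" - this is TRUE because Ivy is a knight and Olivia is a knight.
- Leo (knave) says "Exactly 1 of us is a knight" - this is FALSE (a lie) because there are 3 knights.
- Dave (knight) says "Ivy tells the truth" - this is TRUE because Ivy is a knight.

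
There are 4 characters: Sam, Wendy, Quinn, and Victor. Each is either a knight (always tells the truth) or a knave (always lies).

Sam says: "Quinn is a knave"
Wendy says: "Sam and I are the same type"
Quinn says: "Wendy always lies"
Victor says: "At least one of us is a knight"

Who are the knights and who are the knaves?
Sam is a knight.
Wendy is a knight.
Quinn is a knave.
Victor is a knight.

Verification:
- Sam (knight) says "Quinn is a knave" - this is TRUE because Quinn is a knave.
- Wendy (knight) says "Sam and I are the same type" - this is TRUE because Wendy is a knight and Sam is a knight.
- Quinn (knave) says "Wendy always lies" - this is FALSE (a lie) because Wendy is a knight.
- Victor (knight) says "At least one of us is a knight" - this is TRUE because Sam, Wendy, and Victor are knights.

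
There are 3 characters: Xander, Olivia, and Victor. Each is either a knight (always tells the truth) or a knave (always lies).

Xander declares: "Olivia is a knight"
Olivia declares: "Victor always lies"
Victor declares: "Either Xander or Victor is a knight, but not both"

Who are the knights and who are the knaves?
Xander is a knave.
Olivia is a knave.
Victor is a knight.

Verification:
- Xander (knave) says "Olivia is a knight" - this is FALSE (a lie) because Olivia is a knave.
- Olivia (knave) says "Victor always lies" - this is FALSE (a lie) because Victor is a knight.
- Victor (knight) says "Either Xander or Victor is a knight, but not both" - this is TRUE because Xander is a knave and Victor is a knight.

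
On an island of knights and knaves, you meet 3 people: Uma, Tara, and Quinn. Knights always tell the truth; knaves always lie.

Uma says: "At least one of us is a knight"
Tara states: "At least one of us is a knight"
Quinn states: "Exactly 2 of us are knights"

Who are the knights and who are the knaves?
Uma is a knave.
Tara is a knave.
Quinn is a knave.

Verification:
- Uma (knave) says "At least one of us is a knight" - this is FALSE (a lie) because no one is a knight.
- Tara (knave) says "At least one of us is a knight" - this is FALSE (a lie) because no one is a knight.
- Quinn (knave) says "Exactly 2 of us are knights" - this is FALSE (a lie) because there are 0 knights.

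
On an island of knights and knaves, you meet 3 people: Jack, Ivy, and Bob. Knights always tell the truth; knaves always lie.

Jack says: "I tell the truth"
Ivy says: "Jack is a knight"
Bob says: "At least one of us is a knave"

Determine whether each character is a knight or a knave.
Jack is a knave.
Ivy is a knave.
Bob is a knight.

Verification:
- Jack (knave) says "I tell the truth" - this is FALSE (a lie) because Jack is a knave.
- Ivy (knave) says "Jack is a knight" - this is FALSE (a lie) because Jack is a knave.
- Bob (knight) says "At least one of us is a knave" - this is TRUE because Jack and Ivy are knaves.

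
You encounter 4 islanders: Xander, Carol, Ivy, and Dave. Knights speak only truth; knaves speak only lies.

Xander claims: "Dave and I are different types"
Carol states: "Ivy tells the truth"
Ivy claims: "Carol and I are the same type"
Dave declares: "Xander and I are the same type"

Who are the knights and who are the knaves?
Xander is a knight.
Carol is a knight.
Ivy is a knight.
Dave is a knave.

Verification:
- Xander (knight) says "Dave and I are different types" - this is TRUE because Xander is a knight and Dave is a knave.
- Carol (knight) says "Ivy tells the truth" - this is TRUE because Ivy is a knight.
- Ivy (knight) says "Carol and I are the same type" - this is TRUE because Ivy is a knight and Carol is a knight.
- Dave (knave) says "Xander and I are the same type" - this is FALSE (a lie) because Dave is a knave and Xander is a knight.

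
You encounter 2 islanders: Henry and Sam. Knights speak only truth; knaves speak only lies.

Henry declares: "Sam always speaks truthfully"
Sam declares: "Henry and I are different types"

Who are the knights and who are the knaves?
Henry is a knave.
Sam is a knave.

Verification:
- Henry (knave) says "Sam always speaks truthfully" - this is FALSE (a lie) because Sam is a knave.
- Sam (knave) says "Henry and I are different types" - this is FALSE (a lie) because Sam is a knave and Henry is a knave.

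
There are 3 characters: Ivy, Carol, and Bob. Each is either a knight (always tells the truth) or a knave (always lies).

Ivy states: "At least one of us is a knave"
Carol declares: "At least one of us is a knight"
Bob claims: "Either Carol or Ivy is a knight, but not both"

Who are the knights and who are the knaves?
Ivy is a knight.
Carol is a knight.
Bob is a knave.

Verification:
- Ivy (knight) says "At least one of us is a knave" - this is TRUE because Bob is a knave.
- Carol (knight) says "At least one of us is a knight" - this is TRUE because Ivy and Carol are knights.
- Bob (knave) says "Either Carol or Ivy is a knight, but not both" - this is FALSE (a lie) because Carol is a knight and Ivy is a knight.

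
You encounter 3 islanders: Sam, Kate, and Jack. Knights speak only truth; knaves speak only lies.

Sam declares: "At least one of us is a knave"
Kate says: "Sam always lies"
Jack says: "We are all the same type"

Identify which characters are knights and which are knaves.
Sam is a knight.
Kate is a knave.
Jack is a knave.

Verification:
- Sam (knight) says "At least one of us is a knave" - this is TRUE because Kate and Jack are knaves.
- Kate (knave) says "Sam always lies" - this is FALSE (a lie) because Sam is a knight.
- Jack (knave) says "We are all the same type" - this is FALSE (a lie) because Sam is a knight and Kate and Jack are knaves.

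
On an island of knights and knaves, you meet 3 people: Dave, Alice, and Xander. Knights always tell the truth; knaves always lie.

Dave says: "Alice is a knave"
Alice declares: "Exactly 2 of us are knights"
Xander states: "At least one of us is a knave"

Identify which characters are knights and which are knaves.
Dave is a knave.
Alice is a knight.
Xander is a knight.

Verification:
- Dave (knave) says "Alice is a knave" - this is FALSE (a lie) because Alice is a knight.
- Alice (knight) says "Exactly 2 of us are knights" - this is TRUE because there are 2 knights.
- Xander (knight) says "At least one of us is a knave" - this is TRUE because Dave is a knave.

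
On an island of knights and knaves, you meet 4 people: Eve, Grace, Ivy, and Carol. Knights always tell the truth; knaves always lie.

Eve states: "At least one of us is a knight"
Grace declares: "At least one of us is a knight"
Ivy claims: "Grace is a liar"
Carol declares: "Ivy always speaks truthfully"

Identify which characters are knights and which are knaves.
Eve is a knight.
Grace is a knight.
Ivy is a knave.
Carol is a knave.

Verification:
- Eve (knight) says "At least one of us is a knight" - this is TRUE because Eve and Grace are knights.
- Grace (knight) says "At least one of us is a knight" - this is TRUE because Eve and Grace are knights.
- Ivy (knave) says "Grace is a liar" - this is FALSE (a lie) because Grace is a knight.
- Carol (knave) says "Ivy always speaks truthfully" - this is FALSE (a lie) because Ivy is a knave.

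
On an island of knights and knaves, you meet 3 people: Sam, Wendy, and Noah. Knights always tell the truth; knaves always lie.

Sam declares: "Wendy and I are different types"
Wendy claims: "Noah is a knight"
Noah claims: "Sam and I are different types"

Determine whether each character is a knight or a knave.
Sam is a knave.
Wendy is a knave.
Noah is a knave.

Verification:
- Sam (knave) says "Wendy and I are different types" - this is FALSE (a lie) because Sam is a knave and Wendy is a knave.
- Wendy (knave) says "Noah is a knight" - this is FALSE (a lie) because Noah is a knave.
- Noah (knave) says "Sam and I are different types" - this is FALSE (a lie) because Noah is a knave and Sam is a knave.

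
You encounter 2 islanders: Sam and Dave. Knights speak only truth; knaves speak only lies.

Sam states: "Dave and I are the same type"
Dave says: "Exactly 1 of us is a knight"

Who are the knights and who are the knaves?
Sam is a knave.
Dave is a knight.

Verification:
- Sam (knave) says "Dave and I are the same type" - this is FALSE (a lie) because Sam is a knave and Dave is a knight.
- Dave (knight) says "Exactly 1 of us is a knight" - this is TRUE because there are 1 knights.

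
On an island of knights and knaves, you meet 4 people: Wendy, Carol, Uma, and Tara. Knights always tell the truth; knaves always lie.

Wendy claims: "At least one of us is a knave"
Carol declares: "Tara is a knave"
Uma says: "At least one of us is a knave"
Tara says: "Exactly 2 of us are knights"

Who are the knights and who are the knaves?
Wendy is a knight.
Carol is a knight.
Uma is a knight.
Tara is a knave.

Verification:
- Wendy (knight) says "At least one of us is a knave" - this is TRUE because Tara is a knave.
- Carol (knight) says "Tara is a knave" - this is TRUE because Tara is a knave.
- Uma (knight) says "At least one of us is a knave" - this is TRUE because Tara is a knave.
- Tara (knave) says "Exactly 2 of us are knights" - this is FALSE (a lie) because there are 3 knights.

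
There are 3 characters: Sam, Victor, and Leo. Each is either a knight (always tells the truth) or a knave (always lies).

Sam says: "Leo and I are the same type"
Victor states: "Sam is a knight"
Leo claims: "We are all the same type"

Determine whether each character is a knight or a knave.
Sam is a knight.
Victor is a knight.
Leo is a knight.

Verification:
- Sam (knight) says "Leo and I are the same type" - this is TRUE because Sam is a knight and Leo is a knight.
- Victor (knight) says "Sam is a knight" - this is TRUE because Sam is a knight.
- Leo (knight) says "We are all the same type" - this is TRUE because Sam, Victor, and Leo are knights.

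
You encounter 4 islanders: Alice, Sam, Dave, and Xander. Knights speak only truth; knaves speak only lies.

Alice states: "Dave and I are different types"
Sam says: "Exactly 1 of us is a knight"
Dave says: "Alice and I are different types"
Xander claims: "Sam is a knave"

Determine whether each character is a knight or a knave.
Alice is a knave.
Sam is a knight.
Dave is a knave.
Xander is a knave.

Verification:
- Alice (knave) says "Dave and I are different types" - this is FALSE (a lie) because Alice is a knave and Dave is a knave.
- Sam (knight) says "Exactly 1 of us is a knight" - this is TRUE because there are 1 knights.
- Dave (knave) says "Alice and I are different types" - this is FALSE (a lie) because Dave is a knave and Alice is a knave.
- Xander (knave) says "Sam is a knave" - this is FALSE (a lie) because Sam is a knight.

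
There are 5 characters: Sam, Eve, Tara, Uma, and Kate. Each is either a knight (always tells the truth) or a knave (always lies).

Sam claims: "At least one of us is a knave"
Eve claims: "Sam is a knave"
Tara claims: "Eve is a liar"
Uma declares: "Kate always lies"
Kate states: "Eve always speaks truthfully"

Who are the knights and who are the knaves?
Sam is a knight.
Eve is a knave.
Tara is a knight.
Uma is a knight.
Kate is a knave.

Verification:
- Sam (knight) says "At least one of us is a knave" - this is TRUE because Eve and Kate are knaves.
- Eve (knave) says "Sam is a knave" - this is FALSE (a lie) because Sam is a knight.
- Tara (knight) says "Eve is a liar" - this is TRUE because Eve is a knave.
- Uma (knight) says "Kate always lies" - this is TRUE because Kate is a knave.
- Kate (knave) says "Eve always speaks truthfully" - this is FALSE (a lie) because Eve is a knave.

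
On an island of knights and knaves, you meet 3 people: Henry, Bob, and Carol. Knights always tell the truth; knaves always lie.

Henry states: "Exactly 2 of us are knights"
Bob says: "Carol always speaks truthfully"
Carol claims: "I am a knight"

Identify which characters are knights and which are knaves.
Henry is a knave.
Bob is a knave.
Carol is a knave.

Verification:
- Henry (knave) says "Exactly 2 of us are knights" - this is FALSE (a lie) because there are 0 knights.
- Bob (knave) says "Carol always speaks truthfully" - this is FALSE (a lie) because Carol is a knave.
- Carol (knave) says "I am a knight" - this is FALSE (a lie) because Carol is a knave.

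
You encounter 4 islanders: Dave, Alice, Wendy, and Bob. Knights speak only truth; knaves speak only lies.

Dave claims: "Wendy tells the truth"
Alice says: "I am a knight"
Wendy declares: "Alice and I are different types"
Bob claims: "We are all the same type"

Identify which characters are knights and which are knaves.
Dave is a knight.
Alice is a knave.
Wendy is a knight.
Bob is a knave.

Verification:
- Dave (knight) says "Wendy tells the truth" - this is TRUE because Wendy is a knight.
- Alice (knave) says "I am a knight" - this is FALSE (a lie) because Alice is a knave.
- Wendy (knight) says "Alice and I are different types" - this is TRUE because Wendy is a knight and Alice is a knave.
- Bob (knave) says "We are all the same type" - this is FALSE (a lie) because Dave and Wendy are knights and Alice and Bob are knaves.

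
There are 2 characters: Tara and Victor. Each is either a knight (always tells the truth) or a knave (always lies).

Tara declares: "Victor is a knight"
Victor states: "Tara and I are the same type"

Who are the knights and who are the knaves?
Tara is a knight.
Victor is a knight.

Verification:
- Tara (knight) says "Victor is a knight" - this is TRUE because Victor is a knight.
- Victor (knight) says "Tara and I are the same type" - this is TRUE because Victor is a knight and Tara is a knight.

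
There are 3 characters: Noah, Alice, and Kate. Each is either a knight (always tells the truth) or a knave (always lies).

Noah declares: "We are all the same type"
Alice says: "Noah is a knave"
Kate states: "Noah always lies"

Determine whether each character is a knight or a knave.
Noah is a knave.
Alice is a knight.
Kate is a knight.

Verification:
- Noah (knave) says "We are all the same type" - this is FALSE (a lie) because Alice and Kate are knights and Noah is a knave.
- Alice (knight) says "Noah is a knave" - this is TRUE because Noah is a knave.
- Kate (knight) says "Noah always lies" - this is TRUE because Noah is a knave.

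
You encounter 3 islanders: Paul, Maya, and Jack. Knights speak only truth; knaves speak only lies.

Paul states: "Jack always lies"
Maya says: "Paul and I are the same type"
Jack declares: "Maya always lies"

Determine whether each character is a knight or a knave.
Paul is a knight.
Maya is a knight.
Jack is a knave.

Verification:
- Paul (knight) says "Jack always lies" - this is TRUE because Jack is a knave.
- Maya (knight) says "Paul and I are the same type" - this is TRUE because Maya is a knight and Paul is a knight.
- Jack (knave) says "Maya always lies" - this is FALSE (a lie) because Maya is a knight.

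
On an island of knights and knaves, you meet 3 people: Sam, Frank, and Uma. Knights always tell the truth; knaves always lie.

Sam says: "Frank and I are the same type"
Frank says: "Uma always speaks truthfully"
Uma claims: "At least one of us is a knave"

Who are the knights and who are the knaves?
Sam is a knave.
Frank is a knight.
Uma is a knight.

Verification:
- Sam (knave) says "Frank and I are the same type" - this is FALSE (a lie) because Sam is a knave and Frank is a knight.
- Frank (knight) says "Uma always speaks truthfully" - this is TRUE because Uma is a knight.
- Uma (knight) says "At least one of us is a knave" - this is TRUE because Sam is a knave.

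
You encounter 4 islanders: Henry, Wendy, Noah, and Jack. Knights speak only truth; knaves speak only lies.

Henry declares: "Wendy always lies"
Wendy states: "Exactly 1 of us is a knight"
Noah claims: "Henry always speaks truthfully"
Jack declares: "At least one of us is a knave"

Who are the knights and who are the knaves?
Henry is a knight.
Wendy is a knave.
Noah is a knight.
Jack is a knight.

Verification:
- Henry (knight) says "Wendy always lies" - this is TRUE because Wendy is a knave.
- Wendy (knave) says "Exactly 1 of us is a knight" - this is FALSE (a lie) because there are 3 knights.
- Noah (knight) says "Henry always speaks truthfully" - this is TRUE because Henry is a knight.
- Jack (knight) says "At least one of us is a knave" - this is TRUE because Wendy is a knave.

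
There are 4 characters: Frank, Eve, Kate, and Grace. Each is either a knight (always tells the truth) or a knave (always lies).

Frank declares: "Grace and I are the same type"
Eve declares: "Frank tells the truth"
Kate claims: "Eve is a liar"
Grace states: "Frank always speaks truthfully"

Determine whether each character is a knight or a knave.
Frank is a knight.
Eve is a knight.
Kate is a knave.
Grace is a knight.

Verification:
- Frank (knight) says "Grace and I are the same type" - this is TRUE because Frank is a knight and Grace is a knight.
- Eve (knight) says "Frank tells the truth" - this is TRUE because Frank is a knight.
- Kate (knave) says "Eve is a liar" - this is FALSE (a lie) because Eve is a knight.
- Grace (knight) says "Frank always speaks truthfully" - this is TRUE because Frank is a knight.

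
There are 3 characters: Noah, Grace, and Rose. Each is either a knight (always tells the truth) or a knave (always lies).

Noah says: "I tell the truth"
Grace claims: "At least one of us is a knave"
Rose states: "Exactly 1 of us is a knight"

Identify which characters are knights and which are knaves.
Noah is a knight.
Grace is a knight.
Rose is a knave.

Verification:
- Noah (knight) says "I tell the truth" - this is TRUE because Noah is a knight.
- Grace (knight) says "At least one of us is a knave" - this is TRUE because Rose is a knave.
- Rose (knave) says "Exactly 1 of us is a knight" - this is FALSE (a lie) because there are 2 knights.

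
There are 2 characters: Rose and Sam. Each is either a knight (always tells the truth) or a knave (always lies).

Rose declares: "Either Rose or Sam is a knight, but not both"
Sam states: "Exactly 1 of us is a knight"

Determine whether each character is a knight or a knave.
Rose is a knave.
Sam is a knave.

Verification:
- Rose (knave) says "Either Rose or Sam is a knight, but not both" - this is FALSE (a lie) because Rose is a knave and Sam is a knave.
- Sam (knave) says "Exactly 1 of us is a knight" - this is FALSE (a lie) because there are 0 knights.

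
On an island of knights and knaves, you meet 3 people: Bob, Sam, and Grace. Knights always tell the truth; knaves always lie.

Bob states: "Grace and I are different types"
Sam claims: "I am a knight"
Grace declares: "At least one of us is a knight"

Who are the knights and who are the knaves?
Bob is a knave.
Sam is a knave.
Grace is a knave.

Verification:
- Bob (knave) says "Grace and I are different types" - this is FALSE (a lie) because Bob is a knave and Grace is a knave.
- Sam (knave) says "I am a knight" - this is FALSE (a lie) because Sam is a knave.
- Grace (knave) says "At least one of us is a knight" - this is FALSE (a lie) because no one is a knight.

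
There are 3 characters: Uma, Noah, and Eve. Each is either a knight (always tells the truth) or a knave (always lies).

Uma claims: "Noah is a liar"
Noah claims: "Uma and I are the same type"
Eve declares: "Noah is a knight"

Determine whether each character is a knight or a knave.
Uma is a knight.
Noah is a knave.
Eve is a knave.

Verification:
- Uma (knight) says "Noah is a liar" - this is TRUE because Noah is a knave.
- Noah (knave) says "Uma and I are the same type" - this is FALSE (a lie) because Noah is a knave and Uma is a knight.
- Eve (knave) says "Noah is a knight" - this is FALSE (a lie) because Noah is a knave.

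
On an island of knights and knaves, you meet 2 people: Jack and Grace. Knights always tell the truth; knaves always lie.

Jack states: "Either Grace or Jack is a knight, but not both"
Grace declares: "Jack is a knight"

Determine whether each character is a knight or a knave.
Jack is a knave.
Grace is a knave.

Verification:
- Jack (knave) says "Either Grace or Jack is a knight, but not both" - this is FALSE (a lie) because Grace is a knave and Jack is a knave.
- Grace (knave) says "Jack is a knight" - this is FALSE (a lie) because Jack is a knave.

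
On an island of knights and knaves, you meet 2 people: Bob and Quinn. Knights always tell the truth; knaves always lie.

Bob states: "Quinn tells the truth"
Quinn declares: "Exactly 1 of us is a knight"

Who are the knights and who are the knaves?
Bob is a knave.
Quinn is a knave.

Verification:
- Bob (knave) says "Quinn tells the truth" - this is FALSE (a lie) because Quinn is a knave.
- Quinn (knave) says "Exactly 1 of us is a knight" - this is FALSE (a lie) because there are 0 knights.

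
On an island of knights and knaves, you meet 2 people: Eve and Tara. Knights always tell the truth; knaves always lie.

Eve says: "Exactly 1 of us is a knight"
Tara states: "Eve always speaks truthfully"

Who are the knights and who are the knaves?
Eve is a knave.
Tara is a knave.

Verification:
- Eve (knave) says "Exactly 1 of us is a knight" - this is FALSE (a lie) because there are 0 knights.
- Tara (knave) says "Eve always speaks truthfully" - this is FALSE (a lie) because Eve is a knave.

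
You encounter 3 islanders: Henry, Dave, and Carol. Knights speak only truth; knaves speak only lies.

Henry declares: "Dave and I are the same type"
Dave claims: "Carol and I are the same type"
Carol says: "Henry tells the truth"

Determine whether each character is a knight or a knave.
Henry is a knight.
Dave is a knight.
Carol is a knight.

Verification:
- Henry (knight) says "Dave and I are the same type" - this is TRUE because Henry is a knight and Dave is a knight.
- Dave (knight) says "Carol and I are the same type" - this is TRUE because Dave is a knight and Carol is a knight.
- Carol (knight) says "Henry tells the truth" - this is TRUE because Henry is a knight.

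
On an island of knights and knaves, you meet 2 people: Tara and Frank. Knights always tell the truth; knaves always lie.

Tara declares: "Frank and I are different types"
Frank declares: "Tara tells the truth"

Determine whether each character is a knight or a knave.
Tara is a knave.
Frank is a knave.

Verification:
- Tara (knave) says "Frank and I are different types" - this is FALSE (a lie) because Tara is a knave and Frank is a knave.
- Frank (knave) says "Tara tells the truth" - this is FALSE (a lie) because Tara is a knave.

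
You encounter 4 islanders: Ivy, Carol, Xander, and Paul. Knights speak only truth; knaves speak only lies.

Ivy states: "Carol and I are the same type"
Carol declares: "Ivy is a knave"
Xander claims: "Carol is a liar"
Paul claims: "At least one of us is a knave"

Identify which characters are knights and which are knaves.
Ivy is a knave.
Carol is a knight.
Xander is a knave.
Paul is a knight.

Verification:
- Ivy (knave) says "Carol and I are the same type" - this is FALSE (a lie) because Ivy is a knave and Carol is a knight.
- Carol (knight) says "Ivy is a knave" - this is TRUE because Ivy is a knave.
- Xander (knave) says "Carol is a liar" - this is FALSE (a lie) because Carol is a knight.
- Paul (knight) says "At least one of us is a knave" - this is TRUE because Ivy and Xander are knaves.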